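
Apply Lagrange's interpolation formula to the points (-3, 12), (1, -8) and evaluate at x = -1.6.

Lagrange interpolation formula:
P(x) = Σ yᵢ × Lᵢ(x)
where Lᵢ(x) = Π_{j≠i} (x - xⱼ)/(xᵢ - xⱼ)

L_0(-1.6) = (-1.6 - 1)/(-3 - 1) = 0.650000
L_1(-1.6) = (-1.6 - (-3))/(1 - (-3)) = 0.350000

P(-1.6) = 12×L_0(-1.6) + (-8)×L_1(-1.6)
P(-1.6) = 5.000000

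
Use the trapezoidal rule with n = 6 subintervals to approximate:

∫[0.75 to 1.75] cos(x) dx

f(x) = cos(x)
a = 0.75, b = 1.75, n = 6
h = (b - a)/n = 0.166667

Trapezoidal rule: (h/2)[f(x₀) + 2f(x₁) + 2f(x₂) + ... + f(xₙ)]

x_0 = 0.7500, f(x_0) = 0.731689, coefficient = 1
x_1 = 0.9167, f(x_1) = 0.608469, coefficient = 2
x_2 = 1.0833, f(x_2) = 0.468386, coefficient = 2
x_3 = 1.2500, f(x_3) = 0.315322, coefficient = 2
x_4 = 1.4167, f(x_4) = 0.153520, coefficient = 2
x_5 = 1.5833, f(x_5) = -0.012537, coefficient = 2
x_6 = 1.7500, f(x_6) = -0.178246, coefficient = 1

I ≈ (0.166667/2) × 3.619764 = 0.301647
Exact value: 0.302347
Error: 0.000700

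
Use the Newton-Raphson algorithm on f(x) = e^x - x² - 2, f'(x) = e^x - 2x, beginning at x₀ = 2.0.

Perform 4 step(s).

f(x) = e^x - x² - 2
f'(x) = e^x - 2x
x₀ = 2.0

Newton-Raphson formula: x_{n+1} = x_n - f(x_n)/f'(x_n)

Iteration 1:
  f(2.000000) = 1.389056
  f'(2.000000) = 3.389056
  x_1 = 2.000000 - 1.389056/3.389056 = 1.590135
Iteration 2:
  f(1.590135) = 0.375881
  f'(1.590135) = 1.724140
  x_2 = 1.590135 - 0.375881/1.724140 = 1.372124
Iteration 3:
  f(1.372124) = 0.060994
  f'(1.372124) = 1.199470
  x_3 = 1.372124 - 0.060994/1.199470 = 1.321273
Iteration 4:
  f(1.321273) = 0.002428
  f'(1.321273) = 1.105644
  x_4 = 1.321273 - 0.002428/1.105644 = 1.319077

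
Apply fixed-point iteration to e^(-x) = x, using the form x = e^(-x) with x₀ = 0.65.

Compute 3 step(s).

Equation: e^(-x) = x
Fixed-point form: x = e^(-x)
x₀ = 0.65

x_1 = g(0.650000) = 0.522046
x_2 = g(0.522046) = 0.593306
x_3 = g(0.593306) = 0.552498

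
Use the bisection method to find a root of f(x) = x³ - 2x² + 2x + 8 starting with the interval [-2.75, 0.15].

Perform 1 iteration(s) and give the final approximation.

f(x) = x³ - 2x² + 2x + 8
Initial interval: [-2.75, 0.15]

Iteration 1:
  c_1 = (-2.750000 + 0.150000)/2 = -1.300000
  f(c_1) = f(-1.300000) = -0.177000
  f(a) × f(c) ≥ 0, new interval: [-1.300000, 0.150000]

After 1 iteration(s), the approximation is c_1 = -1.300000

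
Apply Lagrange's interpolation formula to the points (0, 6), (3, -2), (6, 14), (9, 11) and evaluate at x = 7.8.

Lagrange interpolation formula:
P(x) = Σ yᵢ × Lᵢ(x)
where Lᵢ(x) = Π_{j≠i} (x - xⱼ)/(xᵢ - xⱼ)

L_0(7.8) = (7.8 - 3)/(0 - 3) × (7.8 - 6)/(0 - 6) × (7.8 - 9)/(0 - 9) = 0.064000
L_1(7.8) = (7.8 - 0)/(3 - 0) × (7.8 - 6)/(3 - 6) × (7.8 - 9)/(3 - 9) = -0.312000
L_2(7.8) = (7.8 - 0)/(6 - 0) × (7.8 - 3)/(6 - 3) × (7.8 - 9)/(6 - 9) = 0.832000
L_3(7.8) = (7.8 - 0)/(9 - 0) × (7.8 - 3)/(9 - 3) × (7.8 - 6)/(9 - 6) = 0.416000

P(7.8) = 6×L_0(7.8) + (-2)×L_1(7.8) + 14×L_2(7.8) + 11×L_3(7.8)
P(7.8) = 17.232000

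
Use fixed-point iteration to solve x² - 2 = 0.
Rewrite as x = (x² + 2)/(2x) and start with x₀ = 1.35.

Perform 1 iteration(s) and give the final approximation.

Equation: x² - 2 = 0
Fixed-point form: x = (x² + 2)/(2x)
x₀ = 1.35

x_1 = g(1.350000) = 1.415741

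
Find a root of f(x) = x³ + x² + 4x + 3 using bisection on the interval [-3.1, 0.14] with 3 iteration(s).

f(x) = x³ + x² + 4x + 3
Initial interval: [-3.1, 0.14]

Iteration 1:
  c_1 = (-3.100000 + 0.140000)/2 = -1.480000
  f(c_1) = f(-1.480000) = -3.971392
  f(a) × f(c) ≥ 0, new interval: [-1.480000, 0.140000]
Iteration 2:
  c_2 = (-1.480000 + 0.140000)/2 = -0.670000
  f(c_2) = f(-0.670000) = 0.468137
  f(a) × f(c) < 0, new interval: [-1.480000, -0.670000]
Iteration 3:
  c_3 = (-1.480000 + (-0.670000))/2 = -1.075000
  f(c_3) = f(-1.075000) = -1.386672
  f(a) × f(c) ≥ 0, new interval: [-1.075000, -0.670000]

After 3 iteration(s), the approximation is c_3 = -1.075000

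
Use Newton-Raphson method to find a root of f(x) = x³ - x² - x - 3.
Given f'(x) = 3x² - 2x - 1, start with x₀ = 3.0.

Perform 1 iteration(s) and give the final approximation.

f(x) = x³ - x² - x - 3
f'(x) = 3x² - 2x - 1
x₀ = 3.0

Newton-Raphson formula: x_{n+1} = x_n - f(x_n)/f'(x_n)

Iteration 1:
  f(3.000000) = 12.000000
  f'(3.000000) = 20.000000
  x_1 = 3.000000 - 12.000000/20.000000 = 2.400000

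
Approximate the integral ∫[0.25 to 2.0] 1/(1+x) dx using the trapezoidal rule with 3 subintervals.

f(x) = 1/(1+x)
a = 0.25, b = 2.0, n = 3
h = (b - a)/n = 0.583333

Trapezoidal rule: (h/2)[f(x₀) + 2f(x₁) + 2f(x₂) + ... + f(xₙ)]

x_0 = 0.2500, f(x_0) = 0.800000, coefficient = 1
x_1 = 0.8333, f(x_1) = 0.545455, coefficient = 2
x_2 = 1.4167, f(x_2) = 0.413793, coefficient = 2
x_3 = 2.0000, f(x_3) = 0.333333, coefficient = 1

I ≈ (0.583333/2) × 3.051829 = 0.890117
Exact value: 0.875469
Error: 0.014648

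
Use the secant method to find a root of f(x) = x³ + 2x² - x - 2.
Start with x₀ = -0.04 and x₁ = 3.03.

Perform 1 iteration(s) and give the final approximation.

f(x) = x³ + 2x² - x - 2
x₀ = -0.04, x₁ = 3.03

Secant formula: x_{n+1} = x_n - f(x_n)(x_n - x_{n-1})/(f(x_n) - f(x_{n-1}))

Iteration 1:
  f(-0.040000) = -1.956864
  f(3.030000) = 41.149927
  x_2 = 3.030000 - 41.149927×(3.030000 - (-0.040000))/(41.149927 - (-1.956864))
       = 0.099365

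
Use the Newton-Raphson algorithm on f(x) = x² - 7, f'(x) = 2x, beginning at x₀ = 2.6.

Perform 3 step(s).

f(x) = x² - 7
f'(x) = 2x
x₀ = 2.6

Newton-Raphson formula: x_{n+1} = x_n - f(x_n)/f'(x_n)

Iteration 1:
  f(2.600000) = -0.240000
  f'(2.600000) = 5.200000
  x_1 = 2.600000 - (-0.240000)/5.200000 = 2.646154
Iteration 2:
  f(2.646154) = 0.002130
  f'(2.646154) = 5.292308
  x_2 = 2.646154 - 0.002130/5.292308 = 2.645751
Iteration 3:
  f(2.645751) = 0.000000
  f'(2.645751) = 5.291503
  x_3 = 2.645751 - 0.000000/5.291503 = 2.645751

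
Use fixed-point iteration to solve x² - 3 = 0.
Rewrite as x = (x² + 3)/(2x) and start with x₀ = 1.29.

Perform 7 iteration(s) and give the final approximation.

Equation: x² - 3 = 0
Fixed-point form: x = (x² + 3)/(2x)
x₀ = 1.29

x_1 = g(1.290000) = 1.807791
x_2 = g(1.807791) = 1.733637
x_3 = g(1.733637) = 1.732052
x_4 = g(1.732052) = 1.732051
x_5 = g(1.732051) = 1.732051
x_6 = g(1.732051) = 1.732051
x_7 = g(1.732051) = 1.732051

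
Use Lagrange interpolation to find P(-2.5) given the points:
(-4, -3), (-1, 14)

Lagrange interpolation formula:
P(x) = Σ yᵢ × Lᵢ(x)
where Lᵢ(x) = Π_{j≠i} (x - xⱼ)/(xᵢ - xⱼ)

L_0(-2.5) = (-2.5 - (-1))/(-4 - (-1)) = 0.500000
L_1(-2.5) = (-2.5 - (-4))/(-1 - (-4)) = 0.500000

P(-2.5) = (-3)×L_0(-2.5) + 14×L_1(-2.5)
P(-2.5) = 5.500000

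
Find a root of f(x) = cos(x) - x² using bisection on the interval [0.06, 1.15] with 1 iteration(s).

f(x) = cos(x) - x²
Initial interval: [0.06, 1.15]

Iteration 1:
  c_1 = (0.060000 + 1.150000)/2 = 0.605000
  f(c_1) = f(0.605000) = 0.456477
  f(a) × f(c) ≥ 0, new interval: [0.605000, 1.150000]

After 1 iteration(s), the approximation is c_1 = 0.605000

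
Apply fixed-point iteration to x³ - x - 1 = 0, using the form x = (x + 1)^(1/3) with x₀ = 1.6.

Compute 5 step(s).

Equation: x³ - x - 1 = 0
Fixed-point form: x = (x + 1)^(1/3)
x₀ = 1.6

x_1 = g(1.600000) = 1.375069
x_2 = g(1.375069) = 1.334214
x_3 = g(1.334214) = 1.326519
x_4 = g(1.326519) = 1.325060
x_5 = g(1.325060) = 1.324783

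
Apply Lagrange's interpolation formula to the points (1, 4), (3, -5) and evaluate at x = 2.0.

Lagrange interpolation formula:
P(x) = Σ yᵢ × Lᵢ(x)
where Lᵢ(x) = Π_{j≠i} (x - xⱼ)/(xᵢ - xⱼ)

L_0(2.0) = (2.0 - 3)/(1 - 3) = 0.500000
L_1(2.0) = (2.0 - 1)/(3 - 1) = 0.500000

P(2.0) = 4×L_0(2.0) + (-5)×L_1(2.0)
P(2.0) = -0.500000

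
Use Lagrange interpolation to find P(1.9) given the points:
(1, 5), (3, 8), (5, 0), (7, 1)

Lagrange interpolation formula:
P(x) = Σ yᵢ × Lᵢ(x)
where Lᵢ(x) = Π_{j≠i} (x - xⱼ)/(xᵢ - xⱼ)

L_0(1.9) = (1.9 - 3)/(1 - 3) × (1.9 - 5)/(1 - 5) × (1.9 - 7)/(1 - 7) = 0.362313
L_1(1.9) = (1.9 - 1)/(3 - 1) × (1.9 - 5)/(3 - 5) × (1.9 - 7)/(3 - 7) = 0.889312
L_2(1.9) = (1.9 - 1)/(5 - 1) × (1.9 - 3)/(5 - 3) × (1.9 - 7)/(5 - 7) = -0.315562
L_3(1.9) = (1.9 - 1)/(7 - 1) × (1.9 - 3)/(7 - 3) × (1.9 - 5)/(7 - 5) = 0.063938

P(1.9) = 5×L_0(1.9) + 8×L_1(1.9) + 0×L_2(1.9) + 1×L_3(1.9)
P(1.9) = 8.990000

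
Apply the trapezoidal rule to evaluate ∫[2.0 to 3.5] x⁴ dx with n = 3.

f(x) = x⁴
a = 2.0, b = 3.5, n = 3
h = (b - a)/n = 0.500000

Trapezoidal rule: (h/2)[f(x₀) + 2f(x₁) + 2f(x₂) + ... + f(xₙ)]

x_0 = 2.0000, f(x_0) = 16.000000, coefficient = 1
x_1 = 2.5000, f(x_1) = 39.062500, coefficient = 2
x_2 = 3.0000, f(x_2) = 81.000000, coefficient = 2
x_3 = 3.5000, f(x_3) = 150.062500, coefficient = 1

I ≈ (0.500000/2) × 406.187500 = 101.546875
Exact value: 98.643750
Error: 2.903125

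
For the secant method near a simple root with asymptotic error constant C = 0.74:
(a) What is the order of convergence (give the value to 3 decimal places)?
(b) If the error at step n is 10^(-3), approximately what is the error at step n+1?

(a) Secant method has superlinear convergence with order φ = (1+√5)/2 ≈ 1.618.
    This means |e_{n+1}| ≈ C|e_n|^1.618.

(b) With |e_n| = 10^(-3) and C = 0.74:
    |e_{n+1}| ≈ 0.74 × (10^(-3))^1.618 = 0.74 × 10^(-4.85)

(a) ≈ 1.618 (golden ratio); (b) |e_{n+1}| ≈ 1.035e-05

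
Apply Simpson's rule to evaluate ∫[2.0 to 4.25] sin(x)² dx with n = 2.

f(x) = sin(x)²
a = 2.0, b = 4.25, n = 2
h = (b - a)/n = 1.125000

Simpson's rule: (h/3)[f(x₀) + 4f(x₁) + 2f(x₂) + ... + f(xₙ)]

x_0 = 2.0000, f(x_0) = 0.826822, coefficient = 1
x_1 = 3.1250, f(x_1) = 0.000275, coefficient = 4
x_2 = 4.2500, f(x_2) = 0.801006, coefficient = 1

I ≈ (1.125000/3) × 1.628929 = 0.610848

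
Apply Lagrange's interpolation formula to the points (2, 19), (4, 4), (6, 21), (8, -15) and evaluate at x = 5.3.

Lagrange interpolation formula:
P(x) = Σ yᵢ × Lᵢ(x)
where Lᵢ(x) = Π_{j≠i} (x - xⱼ)/(xᵢ - xⱼ)

L_0(5.3) = (5.3 - 4)/(2 - 4) × (5.3 - 6)/(2 - 6) × (5.3 - 8)/(2 - 8) = -0.051188
L_1(5.3) = (5.3 - 2)/(4 - 2) × (5.3 - 6)/(4 - 6) × (5.3 - 8)/(4 - 8) = 0.389813
L_2(5.3) = (5.3 - 2)/(6 - 2) × (5.3 - 4)/(6 - 4) × (5.3 - 8)/(6 - 8) = 0.723937
L_3(5.3) = (5.3 - 2)/(8 - 2) × (5.3 - 4)/(8 - 4) × (5.3 - 6)/(8 - 6) = -0.062563

P(5.3) = 19×L_0(5.3) + 4×L_1(5.3) + 21×L_2(5.3) + (-15)×L_3(5.3)
P(5.3) = 16.727812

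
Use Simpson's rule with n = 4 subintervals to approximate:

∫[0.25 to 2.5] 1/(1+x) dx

f(x) = 1/(1+x)
a = 0.25, b = 2.5, n = 4
h = (b - a)/n = 0.562500

Simpson's rule: (h/3)[f(x₀) + 4f(x₁) + 2f(x₂) + ... + f(xₙ)]

x_0 = 0.2500, f(x_0) = 0.800000, coefficient = 1
x_1 = 0.8125, f(x_1) = 0.551724, coefficient = 4
x_2 = 1.3750, f(x_2) = 0.421053, coefficient = 2
x_3 = 1.9375, f(x_3) = 0.340426, coefficient = 4
x_4 = 2.5000, f(x_4) = 0.285714, coefficient = 1

I ≈ (0.562500/3) × 5.496418 = 1.030578
Exact value: 1.029619
Error: 0.000959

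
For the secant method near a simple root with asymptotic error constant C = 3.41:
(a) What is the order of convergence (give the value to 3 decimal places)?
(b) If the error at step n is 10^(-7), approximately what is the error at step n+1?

(a) Secant method has superlinear convergence with order φ = (1+√5)/2 ≈ 1.618.
    This means |e_{n+1}| ≈ C|e_n|^1.618.

(b) With |e_n| = 10^(-7) and C = 3.41:
    |e_{n+1}| ≈ 3.41 × (10^(-7))^1.618 = 3.41 × 10^(-11.33)

(a) ≈ 1.618 (golden ratio); (b) |e_{n+1}| ≈ 1.609e-11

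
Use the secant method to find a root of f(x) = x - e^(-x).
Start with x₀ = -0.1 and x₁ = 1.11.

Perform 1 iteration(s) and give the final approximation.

f(x) = x - e^(-x)
x₀ = -0.1, x₁ = 1.11

Secant formula: x_{n+1} = x_n - f(x_n)(x_n - x_{n-1})/(f(x_n) - f(x_{n-1}))

Iteration 1:
  f(-0.100000) = -1.205171
  f(1.110000) = 0.780441
  x_2 = 1.110000 - 0.780441×(1.110000 - (-0.100000))/(0.780441 - (-1.205171))
       = 0.634412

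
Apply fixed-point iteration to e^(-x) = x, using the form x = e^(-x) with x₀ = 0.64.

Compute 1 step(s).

Equation: e^(-x) = x
Fixed-point form: x = e^(-x)
x₀ = 0.64

x_1 = g(0.640000) = 0.527292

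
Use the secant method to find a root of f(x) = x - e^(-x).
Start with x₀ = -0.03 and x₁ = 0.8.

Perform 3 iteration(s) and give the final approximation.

f(x) = x - e^(-x)
x₀ = -0.03, x₁ = 0.8

Secant formula: x_{n+1} = x_n - f(x_n)(x_n - x_{n-1})/(f(x_n) - f(x_{n-1}))

Iteration 1:
  f(-0.030000) = -1.060455
  f(0.800000) = 0.350671
  x_2 = 0.800000 - 0.350671×(0.800000 - (-0.030000))/(0.350671 - (-1.060455))
       = 0.593741
Iteration 2:
  f(0.800000) = 0.350671
  f(0.593741) = 0.041484
  x_3 = 0.593741 - 0.041484×(0.593741 - 0.800000)/(0.041484 - 0.350671)
       = 0.566067
Iteration 3:
  f(0.593741) = 0.041484
  f(0.566067) = -0.001687
  x_4 = 0.566067 - (-0.001687)×(0.566067 - 0.593741)/(-0.001687 - 0.041484)
       = 0.567148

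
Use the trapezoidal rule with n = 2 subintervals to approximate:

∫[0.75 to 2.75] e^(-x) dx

f(x) = e^(-x)
a = 0.75, b = 2.75, n = 2
h = (b - a)/n = 1.000000

Trapezoidal rule: (h/2)[f(x₀) + 2f(x₁) + 2f(x₂) + ... + f(xₙ)]

x_0 = 0.7500, f(x_0) = 0.472367, coefficient = 1
x_1 = 1.7500, f(x_1) = 0.173774, coefficient = 2
x_2 = 2.7500, f(x_2) = 0.063928, coefficient = 1

I ≈ (1.000000/2) × 0.883842 = 0.441921
Exact value: 0.408439
Error: 0.033482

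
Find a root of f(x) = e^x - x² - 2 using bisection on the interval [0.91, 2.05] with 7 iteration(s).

f(x) = e^x - x² - 2
Initial interval: [0.91, 2.05]

Iteration 1:
  c_1 = (0.910000 + 2.050000)/2 = 1.480000
  f(c_1) = f(1.480000) = 0.202546
  f(a) × f(c) < 0, new interval: [0.910000, 1.480000]
Iteration 2:
  c_2 = (0.910000 + 1.480000)/2 = 1.195000
  f(c_2) = f(1.195000) = -0.124467
  f(a) × f(c) ≥ 0, new interval: [1.195000, 1.480000]
Iteration 3:
  c_3 = (1.195000 + 1.480000)/2 = 1.337500
  f(c_3) = f(1.337500) = 0.020602
  f(a) × f(c) < 0, new interval: [1.195000, 1.337500]
Iteration 4:
  c_4 = (1.195000 + 1.337500)/2 = 1.266250
  f(c_4) = f(1.266250) = -0.055865
  f(a) × f(c) ≥ 0, new interval: [1.266250, 1.337500]
Iteration 5:
  c_5 = (1.266250 + 1.337500)/2 = 1.301875
  f(c_5) = f(1.301875) = -0.018695
  f(a) × f(c) ≥ 0, new interval: [1.301875, 1.337500]
Iteration 6:
  c_6 = (1.301875 + 1.337500)/2 = 1.319687
  f(c_6) = f(1.319687) = 0.000677
  f(a) × f(c) < 0, new interval: [1.301875, 1.319687]
Iteration 7:
  c_7 = (1.301875 + 1.319687)/2 = 1.310781
  f(c_7) = f(1.310781) = -0.009077
  f(a) × f(c) ≥ 0, new interval: [1.310781, 1.319687]

After 7 iteration(s), the approximation is c_7 = 1.310781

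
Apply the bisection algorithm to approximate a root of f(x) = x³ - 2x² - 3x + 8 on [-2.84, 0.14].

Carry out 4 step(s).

f(x) = x³ - 2x² - 3x + 8
Initial interval: [-2.84, 0.14]

Iteration 1:
  c_1 = (-2.840000 + 0.140000)/2 = -1.350000
  f(c_1) = f(-1.350000) = 5.944625
  f(a) × f(c) < 0, new interval: [-2.840000, -1.350000]
Iteration 2:
  c_2 = (-2.840000 + (-1.350000))/2 = -2.095000
  f(c_2) = f(-2.095000) = -3.688057
  f(a) × f(c) ≥ 0, new interval: [-2.095000, -1.350000]
Iteration 3:
  c_3 = (-2.095000 + (-1.350000))/2 = -1.722500
  f(c_3) = f(-1.722500) = 2.122819
  f(a) × f(c) < 0, new interval: [-2.095000, -1.722500]
Iteration 4:
  c_4 = (-2.095000 + (-1.722500))/2 = -1.908750
  f(c_4) = f(-1.908750) = -0.514603
  f(a) × f(c) ≥ 0, new interval: [-1.908750, -1.722500]

After 4 iteration(s), the approximation is c_4 = -1.908750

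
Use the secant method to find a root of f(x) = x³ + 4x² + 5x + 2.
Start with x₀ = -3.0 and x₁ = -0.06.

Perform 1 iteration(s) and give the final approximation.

f(x) = x³ + 4x² + 5x + 2
x₀ = -3.0, x₁ = -0.06

Secant formula: x_{n+1} = x_n - f(x_n)(x_n - x_{n-1})/(f(x_n) - f(x_{n-1}))

Iteration 1:
  f(-3.000000) = -4.000000
  f(-0.060000) = 1.714184
  x_2 = -0.060000 - 1.714184×(-0.060000 - (-3.000000))/(1.714184 - (-4.000000))
       = -0.941963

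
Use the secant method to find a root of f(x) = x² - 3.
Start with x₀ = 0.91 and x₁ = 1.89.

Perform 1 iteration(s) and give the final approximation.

f(x) = x² - 3
x₀ = 0.91, x₁ = 1.89

Secant formula: x_{n+1} = x_n - f(x_n)(x_n - x_{n-1})/(f(x_n) - f(x_{n-1}))

Iteration 1:
  f(0.910000) = -2.171900
  f(1.890000) = 0.572100
  x_2 = 1.890000 - 0.572100×(1.890000 - 0.910000)/(0.572100 - (-2.171900))
       = 1.685679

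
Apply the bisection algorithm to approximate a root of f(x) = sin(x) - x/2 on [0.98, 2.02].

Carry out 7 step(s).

f(x) = sin(x) - x/2
Initial interval: [0.98, 2.02]

Iteration 1:
  c_1 = (0.980000 + 2.020000)/2 = 1.500000
  f(c_1) = f(1.500000) = 0.247495
  f(a) × f(c) ≥ 0, new interval: [1.500000, 2.020000]
Iteration 2:
  c_2 = (1.500000 + 2.020000)/2 = 1.760000
  f(c_2) = f(1.760000) = 0.102154
  f(a) × f(c) ≥ 0, new interval: [1.760000, 2.020000]
Iteration 3:
  c_3 = (1.760000 + 2.020000)/2 = 1.890000
  f(c_3) = f(1.890000) = 0.004486
  f(a) × f(c) ≥ 0, new interval: [1.890000, 2.020000]
Iteration 4:
  c_4 = (1.890000 + 2.020000)/2 = 1.955000
  f(c_4) = f(1.955000) = -0.050403
  f(a) × f(c) < 0, new interval: [1.890000, 1.955000]
Iteration 5:
  c_5 = (1.890000 + 1.955000)/2 = 1.922500
  f(c_5) = f(1.922500) = -0.022463
  f(a) × f(c) < 0, new interval: [1.890000, 1.922500]
Iteration 6:
  c_6 = (1.890000 + 1.922500)/2 = 1.906250
  f(c_6) = f(1.906250) = -0.008864
  f(a) × f(c) < 0, new interval: [1.890000, 1.906250]
Iteration 7:
  c_7 = (1.890000 + 1.906250)/2 = 1.898125
  f(c_7) = f(1.898125) = -0.002158
  f(a) × f(c) < 0, new interval: [1.890000, 1.898125]

After 7 iteration(s), the approximation is c_7 = 1.898125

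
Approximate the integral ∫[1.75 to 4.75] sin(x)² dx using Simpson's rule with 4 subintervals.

f(x) = sin(x)²
a = 1.75, b = 4.75, n = 4
h = (b - a)/n = 0.750000

Simpson's rule: (h/3)[f(x₀) + 4f(x₁) + 2f(x₂) + ... + f(xₙ)]

x_0 = 1.7500, f(x_0) = 0.968228, coefficient = 1
x_1 = 2.5000, f(x_1) = 0.358169, coefficient = 4
x_2 = 3.2500, f(x_2) = 0.011706, coefficient = 2
x_3 = 4.0000, f(x_3) = 0.572750, coefficient = 4
x_4 = 4.7500, f(x_4) = 0.998586, coefficient = 1

I ≈ (0.750000/3) × 5.713902 = 1.428476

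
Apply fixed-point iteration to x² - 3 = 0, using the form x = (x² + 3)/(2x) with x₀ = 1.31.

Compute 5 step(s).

Equation: x² - 3 = 0
Fixed-point form: x = (x² + 3)/(2x)
x₀ = 1.31

x_1 = g(1.310000) = 1.800038
x_2 = g(1.800038) = 1.733335
x_3 = g(1.733335) = 1.732051
x_4 = g(1.732051) = 1.732051
x_5 = g(1.732051) = 1.732051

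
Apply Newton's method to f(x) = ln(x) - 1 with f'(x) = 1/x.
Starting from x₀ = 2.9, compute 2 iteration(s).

f(x) = ln(x) - 1
f'(x) = 1/x
x₀ = 2.9

Newton-Raphson formula: x_{n+1} = x_n - f(x_n)/f'(x_n)

Iteration 1:
  f(2.900000) = 0.064711
  f'(2.900000) = 0.344828
  x_1 = 2.900000 - 0.064711/0.344828 = 2.712339
Iteration 2:
  f(2.712339) = -0.002189
  f'(2.712339) = 0.368685
  x_2 = 2.712339 - (-0.002189)/0.368685 = 2.718275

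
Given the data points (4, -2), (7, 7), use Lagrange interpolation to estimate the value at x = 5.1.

Lagrange interpolation formula:
P(x) = Σ yᵢ × Lᵢ(x)
where Lᵢ(x) = Π_{j≠i} (x - xⱼ)/(xᵢ - xⱼ)

L_0(5.1) = (5.1 - 7)/(4 - 7) = 0.633333
L_1(5.1) = (5.1 - 4)/(7 - 4) = 0.366667

P(5.1) = (-2)×L_0(5.1) + 7×L_1(5.1)
P(5.1) = 1.300000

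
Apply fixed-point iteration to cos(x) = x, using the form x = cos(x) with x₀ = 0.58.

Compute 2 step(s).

Equation: cos(x) = x
Fixed-point form: x = cos(x)
x₀ = 0.58

x_1 = g(0.580000) = 0.836463
x_2 = g(0.836463) = 0.670093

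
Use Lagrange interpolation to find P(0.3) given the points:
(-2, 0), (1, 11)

Lagrange interpolation formula:
P(x) = Σ yᵢ × Lᵢ(x)
where Lᵢ(x) = Π_{j≠i} (x - xⱼ)/(xᵢ - xⱼ)

L_0(0.3) = (0.3 - 1)/(-2 - 1) = 0.233333
L_1(0.3) = (0.3 - (-2))/(1 - (-2)) = 0.766667

P(0.3) = 0×L_0(0.3) + 11×L_1(0.3)
P(0.3) = 8.433333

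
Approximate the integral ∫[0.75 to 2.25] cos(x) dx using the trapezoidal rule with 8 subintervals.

f(x) = cos(x)
a = 0.75, b = 2.25, n = 8
h = (b - a)/n = 0.187500

Trapezoidal rule: (h/2)[f(x₀) + 2f(x₁) + 2f(x₂) + ... + f(xₙ)]

x_0 = 0.7500, f(x_0) = 0.731689, coefficient = 1
x_1 = 0.9375, f(x_1) = 0.591805, coefficient = 2
x_2 = 1.1250, f(x_2) = 0.431177, coefficient = 2
x_3 = 1.3125, f(x_3) = 0.255434, coefficient = 2
x_4 = 1.5000, f(x_4) = 0.070737, coefficient = 2
x_5 = 1.6875, f(x_5) = -0.116439, coefficient = 2
x_6 = 1.8750, f(x_6) = -0.299534, coefficient = 2
x_7 = 2.0625, f(x_7) = -0.472128, coefficient = 2
x_8 = 2.2500, f(x_8) = -0.628174, coefficient = 1

I ≈ (0.187500/2) × 1.025619 = 0.096152
Exact value: 0.096434
Error: 0.000283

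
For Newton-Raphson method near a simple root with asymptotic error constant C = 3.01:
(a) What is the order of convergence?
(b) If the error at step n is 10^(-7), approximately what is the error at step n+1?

(a) Newton-Raphson has quadratic (order 2) convergence near simple roots.
    This means |e_{n+1}| ≈ C|e_n|².

(b) With |e_n| = 10^(-7) and C = 3.01:
    |e_{n+1}| ≈ 3.01 × (10^(-7))² = 3.01 × 10^(-14)

(a) 2 (quadratic); (b) |e_{n+1}| ≈ 3.010e-14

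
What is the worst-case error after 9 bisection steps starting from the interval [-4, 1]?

Bisection error bound: |error| ≤ (b-a)/2^n
|error| ≤ (1 - (-4))/2^9 = 5/2^9
|error| ≤ 0.0097656250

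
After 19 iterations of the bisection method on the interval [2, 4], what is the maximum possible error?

Bisection error bound: |error| ≤ (b-a)/2^n
|error| ≤ (4 - 2)/2^19 = 2/2^19
|error| ≤ 0.0000038147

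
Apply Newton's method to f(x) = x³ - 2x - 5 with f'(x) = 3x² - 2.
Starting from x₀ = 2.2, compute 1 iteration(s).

f(x) = x³ - 2x - 5
f'(x) = 3x² - 2
x₀ = 2.2

Newton-Raphson formula: x_{n+1} = x_n - f(x_n)/f'(x_n)

Iteration 1:
  f(2.200000) = 1.248000
  f'(2.200000) = 12.520000
  x_1 = 2.200000 - 1.248000/12.520000 = 2.100319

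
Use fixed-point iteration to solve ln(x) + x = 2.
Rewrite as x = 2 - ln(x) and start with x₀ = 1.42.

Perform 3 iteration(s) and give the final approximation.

Equation: ln(x) + x = 2
Fixed-point form: x = 2 - ln(x)
x₀ = 1.42

x_1 = g(1.420000) = 1.649343
x_2 = g(1.649343) = 1.499623
x_3 = g(1.499623) = 1.594786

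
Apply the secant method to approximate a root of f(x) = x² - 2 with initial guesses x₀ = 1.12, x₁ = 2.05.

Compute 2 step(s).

f(x) = x² - 2
x₀ = 1.12, x₁ = 2.05

Secant formula: x_{n+1} = x_n - f(x_n)(x_n - x_{n-1})/(f(x_n) - f(x_{n-1}))

Iteration 1:
  f(1.120000) = -0.745600
  f(2.050000) = 2.202500
  x_2 = 2.050000 - 2.202500×(2.050000 - 1.120000)/(2.202500 - (-0.745600))
       = 1.355205
Iteration 2:
  f(2.050000) = 2.202500
  f(1.355205) = -0.163419
  x_3 = 1.355205 - (-0.163419)×(1.355205 - 2.050000)/(-0.163419 - 2.202500)
       = 1.403196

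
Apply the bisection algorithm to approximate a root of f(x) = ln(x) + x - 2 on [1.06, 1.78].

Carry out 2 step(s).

f(x) = ln(x) + x - 2
Initial interval: [1.06, 1.78]

Iteration 1:
  c_1 = (1.060000 + 1.780000)/2 = 1.420000
  f(c_1) = f(1.420000) = -0.229343
  f(a) × f(c) ≥ 0, new interval: [1.420000, 1.780000]
Iteration 2:
  c_2 = (1.420000 + 1.780000)/2 = 1.600000
  f(c_2) = f(1.600000) = 0.070004
  f(a) × f(c) < 0, new interval: [1.420000, 1.600000]

After 2 iteration(s), the approximation is c_2 = 1.600000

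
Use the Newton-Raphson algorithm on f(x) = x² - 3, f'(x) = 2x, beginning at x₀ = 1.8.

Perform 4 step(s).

f(x) = x² - 3
f'(x) = 2x
x₀ = 1.8

Newton-Raphson formula: x_{n+1} = x_n - f(x_n)/f'(x_n)

Iteration 1:
  f(1.800000) = 0.240000
  f'(1.800000) = 3.600000
  x_1 = 1.800000 - 0.240000/3.600000 = 1.733333
Iteration 2:
  f(1.733333) = 0.004444
  f'(1.733333) = 3.466667
  x_2 = 1.733333 - 0.004444/3.466667 = 1.732051
Iteration 3:
  f(1.732051) = 0.000002
  f'(1.732051) = 3.464103
  x_3 = 1.732051 - 0.000002/3.464103 = 1.732051
Iteration 4:
  f(1.732051) = 0.000000
  f'(1.732051) = 3.464102
  x_4 = 1.732051 - 0.000000/3.464102 = 1.732051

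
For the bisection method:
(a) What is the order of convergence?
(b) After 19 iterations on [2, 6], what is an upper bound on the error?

(a) Bisection has linear (order 1) convergence; the error is halved each step.

(b) Error bound = (b-a)/2^n = (6 - 2)/2^{19}
    = 4/2^{19}

(a) 1 (linear); (b) error ≤ 7.63e-06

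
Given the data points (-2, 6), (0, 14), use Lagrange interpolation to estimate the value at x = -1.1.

Lagrange interpolation formula:
P(x) = Σ yᵢ × Lᵢ(x)
where Lᵢ(x) = Π_{j≠i} (x - xⱼ)/(xᵢ - xⱼ)

L_0(-1.1) = (-1.1 - 0)/(-2 - 0) = 0.550000
L_1(-1.1) = (-1.1 - (-2))/(0 - (-2)) = 0.450000

P(-1.1) = 6×L_0(-1.1) + 14×L_1(-1.1)
P(-1.1) = 9.600000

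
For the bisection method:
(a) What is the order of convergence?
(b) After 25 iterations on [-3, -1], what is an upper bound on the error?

(a) Bisection has linear (order 1) convergence; the error is halved each step.

(b) Error bound = (b-a)/2^n = (-1 - (-3))/2^{25}
    = 2/2^{25}

(a) 1 (linear); (b) error ≤ 5.96e-08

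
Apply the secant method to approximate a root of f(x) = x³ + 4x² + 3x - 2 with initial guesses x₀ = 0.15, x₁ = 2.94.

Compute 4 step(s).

f(x) = x³ + 4x² + 3x - 2
x₀ = 0.15, x₁ = 2.94

Secant formula: x_{n+1} = x_n - f(x_n)(x_n - x_{n-1})/(f(x_n) - f(x_{n-1}))

Iteration 1:
  f(0.150000) = -1.456625
  f(2.940000) = 66.806584
  x_2 = 2.940000 - 66.806584×(2.940000 - 0.150000)/(66.806584 - (-1.456625))
       = 0.209534
Iteration 2:
  f(2.940000) = 66.806584
  f(0.209534) = -1.186580
  x_3 = 0.209534 - (-1.186580)×(0.209534 - 2.940000)/(-1.186580 - 66.806584)
       = 0.257185
Iteration 3:
  f(0.209534) = -1.186580
  f(0.257185) = -0.946859
  x_4 = 0.257185 - (-0.946859)×(0.257185 - 0.209534)/(-0.946859 - (-1.186580))
       = 0.445397
Iteration 4:
  f(0.257185) = -0.946859
  f(0.445397) = 0.218059
  x_5 = 0.445397 - 0.218059×(0.445397 - 0.257185)/(0.218059 - (-0.946859))
       = 0.410165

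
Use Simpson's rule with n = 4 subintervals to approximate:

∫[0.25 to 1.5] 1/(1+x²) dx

f(x) = 1/(1+x²)
a = 0.25, b = 1.5, n = 4
h = (b - a)/n = 0.312500

Simpson's rule: (h/3)[f(x₀) + 4f(x₁) + 2f(x₂) + ... + f(xₙ)]

x_0 = 0.2500, f(x_0) = 0.941176, coefficient = 1
x_1 = 0.5625, f(x_1) = 0.759644, coefficient = 4
x_2 = 0.8750, f(x_2) = 0.566372, coefficient = 2
x_3 = 1.1875, f(x_3) = 0.414911, coefficient = 4
x_4 = 1.5000, f(x_4) = 0.307692, coefficient = 1

I ≈ (0.312500/3) × 7.079831 = 0.737482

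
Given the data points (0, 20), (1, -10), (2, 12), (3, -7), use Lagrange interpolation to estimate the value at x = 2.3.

Lagrange interpolation formula:
P(x) = Σ yᵢ × Lᵢ(x)
where Lᵢ(x) = Π_{j≠i} (x - xⱼ)/(xᵢ - xⱼ)

L_0(2.3) = (2.3 - 1)/(0 - 1) × (2.3 - 2)/(0 - 2) × (2.3 - 3)/(0 - 3) = 0.045500
L_1(2.3) = (2.3 - 0)/(1 - 0) × (2.3 - 2)/(1 - 2) × (2.3 - 3)/(1 - 3) = -0.241500
L_2(2.3) = (2.3 - 0)/(2 - 0) × (2.3 - 1)/(2 - 1) × (2.3 - 3)/(2 - 3) = 1.046500
L_3(2.3) = (2.3 - 0)/(3 - 0) × (2.3 - 1)/(3 - 1) × (2.3 - 2)/(3 - 2) = 0.149500

P(2.3) = 20×L_0(2.3) + (-10)×L_1(2.3) + 12×L_2(2.3) + (-7)×L_3(2.3)
P(2.3) = 14.836500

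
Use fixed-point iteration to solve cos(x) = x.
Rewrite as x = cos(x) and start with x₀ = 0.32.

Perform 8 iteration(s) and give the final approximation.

Equation: cos(x) = x
Fixed-point form: x = cos(x)
x₀ = 0.32

x_1 = g(0.320000) = 0.949235
x_2 = g(0.949235) = 0.582305
x_3 = g(0.582305) = 0.835197
x_4 = g(0.835197) = 0.671031
x_5 = g(0.671031) = 0.783181
x_6 = g(0.783181) = 0.708673
x_7 = g(0.708673) = 0.759226
x_8 = g(0.759226) = 0.725369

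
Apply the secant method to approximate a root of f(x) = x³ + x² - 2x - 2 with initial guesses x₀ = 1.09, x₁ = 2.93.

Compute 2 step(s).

f(x) = x³ + x² - 2x - 2
x₀ = 1.09, x₁ = 2.93

Secant formula: x_{n+1} = x_n - f(x_n)(x_n - x_{n-1})/(f(x_n) - f(x_{n-1}))

Iteration 1:
  f(1.090000) = -1.696871
  f(2.930000) = 25.878657
  x_2 = 2.930000 - 25.878657×(2.930000 - 1.090000)/(25.878657 - (-1.696871))
       = 1.203225
Iteration 2:
  f(2.930000) = 25.878657
  f(1.203225) = -1.216730
  x_3 = 1.203225 - (-1.216730)×(1.203225 - 2.930000)/(-1.216730 - 25.878657)
       = 1.280767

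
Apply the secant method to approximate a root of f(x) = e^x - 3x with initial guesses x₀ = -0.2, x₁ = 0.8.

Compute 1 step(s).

f(x) = e^x - 3x
x₀ = -0.2, x₁ = 0.8

Secant formula: x_{n+1} = x_n - f(x_n)(x_n - x_{n-1})/(f(x_n) - f(x_{n-1}))

Iteration 1:
  f(-0.200000) = 1.418731
  f(0.800000) = -0.174459
  x_2 = 0.800000 - (-0.174459)×(0.800000 - (-0.200000))/(-0.174459 - 1.418731)
       = 0.690497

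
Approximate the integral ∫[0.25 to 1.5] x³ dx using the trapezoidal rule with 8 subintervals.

f(x) = x³
a = 0.25, b = 1.5, n = 8
h = (b - a)/n = 0.156250

Trapezoidal rule: (h/2)[f(x₀) + 2f(x₁) + 2f(x₂) + ... + f(xₙ)]

x_0 = 0.2500, f(x_0) = 0.015625, coefficient = 1
x_1 = 0.4062, f(x_1) = 0.067047, coefficient = 2
x_2 = 0.5625, f(x_2) = 0.177979, coefficient = 2
x_3 = 0.7188, f(x_3) = 0.371307, coefficient = 2
x_4 = 0.8750, f(x_4) = 0.669922, coefficient = 2
x_5 = 1.0312, f(x_5) = 1.096710, coefficient = 2
x_6 = 1.1875, f(x_6) = 1.674561, coefficient = 2
x_7 = 1.3438, f(x_7) = 2.426361, coefficient = 2
x_8 = 1.5000, f(x_8) = 3.375000, coefficient = 1

I ≈ (0.156250/2) × 16.358398 = 1.278000
Exact value: 1.264648
Error: 0.013351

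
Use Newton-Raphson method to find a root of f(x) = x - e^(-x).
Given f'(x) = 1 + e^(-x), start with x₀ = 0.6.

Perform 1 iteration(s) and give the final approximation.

f(x) = x - e^(-x)
f'(x) = 1 + e^(-x)
x₀ = 0.6

Newton-Raphson formula: x_{n+1} = x_n - f(x_n)/f'(x_n)

Iteration 1:
  f(0.600000) = 0.051188
  f'(0.600000) = 1.548812
  x_1 = 0.600000 - 0.051188/1.548812 = 0.566950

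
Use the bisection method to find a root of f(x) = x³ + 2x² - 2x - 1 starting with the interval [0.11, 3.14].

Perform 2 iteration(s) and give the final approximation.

f(x) = x³ + 2x² - 2x - 1
Initial interval: [0.11, 3.14]

Iteration 1:
  c_1 = (0.110000 + 3.140000)/2 = 1.625000
  f(c_1) = f(1.625000) = 5.322266
  f(a) × f(c) < 0, new interval: [0.110000, 1.625000]
Iteration 2:
  c_2 = (0.110000 + 1.625000)/2 = 0.867500
  f(c_2) = f(0.867500) = -0.577045
  f(a) × f(c) ≥ 0, new interval: [0.867500, 1.625000]

After 2 iteration(s), the approximation is c_2 = 0.867500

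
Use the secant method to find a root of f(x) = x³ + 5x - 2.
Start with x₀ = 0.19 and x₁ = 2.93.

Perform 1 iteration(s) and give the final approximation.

f(x) = x³ + 5x - 2
x₀ = 0.19, x₁ = 2.93

Secant formula: x_{n+1} = x_n - f(x_n)(x_n - x_{n-1})/(f(x_n) - f(x_{n-1}))

Iteration 1:
  f(0.190000) = -1.043141
  f(2.930000) = 37.803757
  x_2 = 2.930000 - 37.803757×(2.930000 - 0.190000)/(37.803757 - (-1.043141))
       = 0.263576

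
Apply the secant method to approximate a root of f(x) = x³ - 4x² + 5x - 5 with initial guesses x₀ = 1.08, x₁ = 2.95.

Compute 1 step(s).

f(x) = x³ - 4x² + 5x - 5
x₀ = 1.08, x₁ = 2.95

Secant formula: x_{n+1} = x_n - f(x_n)(x_n - x_{n-1})/(f(x_n) - f(x_{n-1}))

Iteration 1:
  f(1.080000) = -3.005888
  f(2.950000) = 0.612375
  x_2 = 2.950000 - 0.612375×(2.950000 - 1.080000)/(0.612375 - (-3.005888))
       = 2.633511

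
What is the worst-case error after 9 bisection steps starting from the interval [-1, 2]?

Bisection error bound: |error| ≤ (b-a)/2^n
|error| ≤ (2 - (-1))/2^9 = 3/2^9
|error| ≤ 0.0058593750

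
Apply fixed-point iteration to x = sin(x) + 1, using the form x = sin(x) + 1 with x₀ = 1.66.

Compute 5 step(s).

Equation: x = sin(x) + 1
Fixed-point form: x = sin(x) + 1
x₀ = 1.66

x_1 = g(1.660000) = 1.996024
x_2 = g(1.996024) = 1.910945
x_3 = g(1.910945) = 1.942705
x_4 = g(1.942705) = 1.931635
x_5 = g(1.931635) = 1.935601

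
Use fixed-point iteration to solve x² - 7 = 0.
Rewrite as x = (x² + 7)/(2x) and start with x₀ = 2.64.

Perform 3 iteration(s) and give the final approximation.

Equation: x² - 7 = 0
Fixed-point form: x = (x² + 7)/(2x)
x₀ = 2.64

x_1 = g(2.640000) = 2.645758
x_2 = g(2.645758) = 2.645751
x_3 = g(2.645751) = 2.645751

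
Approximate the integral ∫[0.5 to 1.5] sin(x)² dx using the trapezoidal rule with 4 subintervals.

f(x) = sin(x)²
a = 0.5, b = 1.5, n = 4
h = (b - a)/n = 0.250000

Trapezoidal rule: (h/2)[f(x₀) + 2f(x₁) + 2f(x₂) + ... + f(xₙ)]

x_0 = 0.5000, f(x_0) = 0.229849, coefficient = 1
x_1 = 0.7500, f(x_1) = 0.464631, coefficient = 2
x_2 = 1.0000, f(x_2) = 0.708073, coefficient = 2
x_3 = 1.2500, f(x_3) = 0.900572, coefficient = 2
x_4 = 1.5000, f(x_4) = 0.994996, coefficient = 1

I ≈ (0.250000/2) × 5.371398 = 0.671425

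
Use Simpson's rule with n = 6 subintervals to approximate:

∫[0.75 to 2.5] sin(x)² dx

f(x) = sin(x)²
a = 0.75, b = 2.5, n = 6
h = (b - a)/n = 0.291667

Simpson's rule: (h/3)[f(x₀) + 4f(x₁) + 2f(x₂) + ... + f(xₙ)]

x_0 = 0.7500, f(x_0) = 0.464631, coefficient = 1
x_1 = 1.0417, f(x_1) = 0.745195, coefficient = 4
x_2 = 1.3333, f(x_2) = 0.944663, coefficient = 2
x_3 = 1.6250, f(x_3) = 0.997065, coefficient = 4
x_4 = 1.9167, f(x_4) = 0.885068, coefficient = 2
x_5 = 2.2083, f(x_5) = 0.645715, coefficient = 4
x_6 = 2.5000, f(x_6) = 0.358169, coefficient = 1

I ≈ (0.291667/3) × 14.034165 = 1.364433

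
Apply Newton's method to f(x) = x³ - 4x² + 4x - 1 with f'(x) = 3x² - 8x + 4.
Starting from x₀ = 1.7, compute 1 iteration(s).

f(x) = x³ - 4x² + 4x - 1
f'(x) = 3x² - 8x + 4
x₀ = 1.7

Newton-Raphson formula: x_{n+1} = x_n - f(x_n)/f'(x_n)

Iteration 1:
  f(1.700000) = -0.847000
  f'(1.700000) = -0.930000
  x_1 = 1.700000 - (-0.847000)/(-0.930000) = 0.789247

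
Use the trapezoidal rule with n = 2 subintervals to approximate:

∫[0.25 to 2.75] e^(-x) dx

f(x) = e^(-x)
a = 0.25, b = 2.75, n = 2
h = (b - a)/n = 1.250000

Trapezoidal rule: (h/2)[f(x₀) + 2f(x₁) + 2f(x₂) + ... + f(xₙ)]

x_0 = 0.2500, f(x_0) = 0.778801, coefficient = 1
x_1 = 1.5000, f(x_1) = 0.223130, coefficient = 2
x_2 = 2.7500, f(x_2) = 0.063928, coefficient = 1

I ≈ (1.250000/2) × 1.288989 = 0.805618
Exact value: 0.714873
Error: 0.090745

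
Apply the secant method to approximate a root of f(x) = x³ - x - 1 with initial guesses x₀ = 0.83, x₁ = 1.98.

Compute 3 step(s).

f(x) = x³ - x - 1
x₀ = 0.83, x₁ = 1.98

Secant formula: x_{n+1} = x_n - f(x_n)(x_n - x_{n-1})/(f(x_n) - f(x_{n-1}))

Iteration 1:
  f(0.830000) = -1.258213
  f(1.980000) = 4.782392
  x_2 = 1.980000 - 4.782392×(1.980000 - 0.830000)/(4.782392 - (-1.258213))
       = 1.069536
Iteration 2:
  f(1.980000) = 4.782392
  f(1.069536) = -0.846085
  x_3 = 1.069536 - (-0.846085)×(1.069536 - 1.980000)/(-0.846085 - 4.782392)
       = 1.206399
Iteration 3:
  f(1.069536) = -0.846085
  f(1.206399) = -0.450607
  x_4 = 1.206399 - (-0.450607)×(1.206399 - 1.069536)/(-0.450607 - (-0.846085))
       = 1.362340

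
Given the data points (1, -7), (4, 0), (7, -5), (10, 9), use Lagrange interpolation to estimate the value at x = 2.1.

Lagrange interpolation formula:
P(x) = Σ yᵢ × Lᵢ(x)
where Lᵢ(x) = Π_{j≠i} (x - xⱼ)/(xᵢ - xⱼ)

L_0(2.1) = (2.1 - 4)/(1 - 4) × (2.1 - 7)/(1 - 7) × (2.1 - 10)/(1 - 10) = 0.454006
L_1(2.1) = (2.1 - 1)/(4 - 1) × (2.1 - 7)/(4 - 7) × (2.1 - 10)/(4 - 10) = 0.788537
L_2(2.1) = (2.1 - 1)/(7 - 1) × (2.1 - 4)/(7 - 4) × (2.1 - 10)/(7 - 10) = -0.305759
L_3(2.1) = (2.1 - 1)/(10 - 1) × (2.1 - 4)/(10 - 4) × (2.1 - 7)/(10 - 7) = 0.063216

P(2.1) = (-7)×L_0(2.1) + 0×L_1(2.1) + (-5)×L_2(2.1) + 9×L_3(2.1)
P(2.1) = -1.080302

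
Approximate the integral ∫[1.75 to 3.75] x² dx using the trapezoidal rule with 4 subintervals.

f(x) = x²
a = 1.75, b = 3.75, n = 4
h = (b - a)/n = 0.500000

Trapezoidal rule: (h/2)[f(x₀) + 2f(x₁) + 2f(x₂) + ... + f(xₙ)]

x_0 = 1.7500, f(x_0) = 3.062500, coefficient = 1
x_1 = 2.2500, f(x_1) = 5.062500, coefficient = 2
x_2 = 2.7500, f(x_2) = 7.562500, coefficient = 2
x_3 = 3.2500, f(x_3) = 10.562500, coefficient = 2
x_4 = 3.7500, f(x_4) = 14.062500, coefficient = 1

I ≈ (0.500000/2) × 63.500000 = 15.875000
Exact value: 15.791667
Error: 0.083333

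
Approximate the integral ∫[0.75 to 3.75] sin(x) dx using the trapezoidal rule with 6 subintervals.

f(x) = sin(x)
a = 0.75, b = 3.75, n = 6
h = (b - a)/n = 0.500000

Trapezoidal rule: (h/2)[f(x₀) + 2f(x₁) + 2f(x₂) + ... + f(xₙ)]

x_0 = 0.7500, f(x_0) = 0.681639, coefficient = 1
x_1 = 1.2500, f(x_1) = 0.948985, coefficient = 2
x_2 = 1.7500, f(x_2) = 0.983986, coefficient = 2
x_3 = 2.2500, f(x_3) = 0.778073, coefficient = 2
x_4 = 2.7500, f(x_4) = 0.381661, coefficient = 2
x_5 = 3.2500, f(x_5) = -0.108195, coefficient = 2
x_6 = 3.7500, f(x_6) = -0.571561, coefficient = 1

I ≈ (0.500000/2) × 6.079097 = 1.519774
Exact value: 1.552248
Error: 0.032474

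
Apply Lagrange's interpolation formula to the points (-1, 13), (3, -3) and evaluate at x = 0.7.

Lagrange interpolation formula:
P(x) = Σ yᵢ × Lᵢ(x)
where Lᵢ(x) = Π_{j≠i} (x - xⱼ)/(xᵢ - xⱼ)

L_0(0.7) = (0.7 - 3)/(-1 - 3) = 0.575000
L_1(0.7) = (0.7 - (-1))/(3 - (-1)) = 0.425000

P(0.7) = 13×L_0(0.7) + (-3)×L_1(0.7)
P(0.7) = 6.200000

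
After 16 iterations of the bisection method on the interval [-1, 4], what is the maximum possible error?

Bisection error bound: |error| ≤ (b-a)/2^n
|error| ≤ (4 - (-1))/2^16 = 5/2^16
|error| ≤ 0.0000762939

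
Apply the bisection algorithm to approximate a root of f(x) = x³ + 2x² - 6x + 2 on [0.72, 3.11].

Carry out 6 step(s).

f(x) = x³ + 2x² - 6x + 2
Initial interval: [0.72, 3.11]

Iteration 1:
  c_1 = (0.720000 + 3.110000)/2 = 1.915000
  f(c_1) = f(1.915000) = 4.867186
  f(a) × f(c) < 0, new interval: [0.720000, 1.915000]
Iteration 2:
  c_2 = (0.720000 + 1.915000)/2 = 1.317500
  f(c_2) = f(1.317500) = -0.146463
  f(a) × f(c) ≥ 0, new interval: [1.317500, 1.915000]
Iteration 3:
  c_3 = (1.317500 + 1.915000)/2 = 1.616250
  f(c_3) = f(1.616250) = 1.749100
  f(a) × f(c) < 0, new interval: [1.317500, 1.616250]
Iteration 4:
  c_4 = (1.317500 + 1.616250)/2 = 1.466875
  f(c_4) = f(1.466875) = 0.658502
  f(a) × f(c) < 0, new interval: [1.317500, 1.466875]
Iteration 5:
  c_5 = (1.317500 + 1.466875)/2 = 1.392187
  f(c_5) = f(1.392187) = 0.221565
  f(a) × f(c) < 0, new interval: [1.317500, 1.392187]
Iteration 6:
  c_6 = (1.317500 + 1.392187)/2 = 1.354844
  f(c_6) = f(1.354844) = 0.029094
  f(a) × f(c) < 0, new interval: [1.317500, 1.354844]

After 6 iteration(s), the approximation is c_6 = 1.354844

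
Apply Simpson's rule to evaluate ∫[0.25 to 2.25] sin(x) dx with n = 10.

f(x) = sin(x)
a = 0.25, b = 2.25, n = 10
h = (b - a)/n = 0.200000

Simpson's rule: (h/3)[f(x₀) + 4f(x₁) + 2f(x₂) + ... + f(xₙ)]

x_0 = 0.2500, f(x_0) = 0.247404, coefficient = 1
x_1 = 0.4500, f(x_1) = 0.434966, coefficient = 4
x_2 = 0.6500, f(x_2) = 0.605186, coefficient = 2
x_3 = 0.8500, f(x_3) = 0.751280, coefficient = 4
x_4 = 1.0500, f(x_4) = 0.867423, coefficient = 2
x_5 = 1.2500, f(x_5) = 0.948985, coefficient = 4
x_6 = 1.4500, f(x_6) = 0.992713, coefficient = 2
x_7 = 1.6500, f(x_7) = 0.996865, coefficient = 4
x_8 = 1.8500, f(x_8) = 0.961275, coefficient = 2
x_9 = 2.0500, f(x_9) = 0.887362, coefficient = 4
x_10 = 2.2500, f(x_10) = 0.778073, coefficient = 1

I ≈ (0.200000/3) × 23.956505 = 1.597100
Exact value: 1.597086
Error: 0.000014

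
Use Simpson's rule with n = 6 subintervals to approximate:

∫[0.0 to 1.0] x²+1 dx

f(x) = x²+1
a = 0.0, b = 1.0, n = 6
h = (b - a)/n = 0.166667

Simpson's rule: (h/3)[f(x₀) + 4f(x₁) + 2f(x₂) + ... + f(xₙ)]

x_0 = 0.0000, f(x_0) = 1.000000, coefficient = 1
x_1 = 0.1667, f(x_1) = 1.027778, coefficient = 4
x_2 = 0.3333, f(x_2) = 1.111111, coefficient = 2
x_3 = 0.5000, f(x_3) = 1.250000, coefficient = 4
x_4 = 0.6667, f(x_4) = 1.444444, coefficient = 2
x_5 = 0.8333, f(x_5) = 1.694444, coefficient = 4
x_6 = 1.0000, f(x_6) = 2.000000, coefficient = 1

I ≈ (0.166667/3) × 24.000000 = 1.333333
Exact value: 1.333333
Error: 0.000000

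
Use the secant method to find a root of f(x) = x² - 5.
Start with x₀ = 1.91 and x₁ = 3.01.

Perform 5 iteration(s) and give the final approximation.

f(x) = x² - 5
x₀ = 1.91, x₁ = 3.01

Secant formula: x_{n+1} = x_n - f(x_n)(x_n - x_{n-1})/(f(x_n) - f(x_{n-1}))

Iteration 1:
  f(1.910000) = -1.351900
  f(3.010000) = 4.060100
  x_2 = 3.010000 - 4.060100×(3.010000 - 1.910000)/(4.060100 - (-1.351900))
       = 2.184776
Iteration 2:
  f(3.010000) = 4.060100
  f(2.184776) = -0.226752
  x_3 = 2.184776 - (-0.226752)×(2.184776 - 3.010000)/(-0.226752 - 4.060100)
       = 2.228426
Iteration 3:
  f(2.184776) = -0.226752
  f(2.228426) = -0.034116
  x_4 = 2.228426 - (-0.034116)×(2.228426 - 2.184776)/(-0.034116 - (-0.226752))
       = 2.236157
Iteration 4:
  f(2.228426) = -0.034116
  f(2.236157) = 0.000397
  x_5 = 2.236157 - 0.000397×(2.236157 - 2.228426)/(0.000397 - (-0.034116))
       = 2.236068
Iteration 5:
  f(2.236157) = 0.000397
  f(2.236068) = -0.000001
  x_6 = 2.236068 - (-0.000001)×(2.236068 - 2.236157)/(-0.000001 - 0.000397)
       = 2.236068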